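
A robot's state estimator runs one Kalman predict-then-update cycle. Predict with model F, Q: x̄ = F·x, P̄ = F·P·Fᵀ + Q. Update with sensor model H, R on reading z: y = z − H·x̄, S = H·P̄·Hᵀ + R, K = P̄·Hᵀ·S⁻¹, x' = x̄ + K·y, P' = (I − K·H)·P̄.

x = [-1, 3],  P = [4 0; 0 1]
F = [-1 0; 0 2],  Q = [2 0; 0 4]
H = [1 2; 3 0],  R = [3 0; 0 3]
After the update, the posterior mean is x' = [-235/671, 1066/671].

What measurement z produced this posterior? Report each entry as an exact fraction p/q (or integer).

x̄ = F·x = [1, 6]
P̄ = F·P·Fᵀ + Q = [6 0; 0 8]
S = H·P̄·Hᵀ + R = [41 18; 18 57]
K = P̄·Hᵀ·S⁻¹ = [6/671 210/671; 304/671 -96/671]
x' − x̄ = [-906/671, -2960/671] = K·y
y = (KᵀK)⁻¹·Kᵀ·(x' − x̄) = [-11, -4]
z = y + H·x̄ = [-11, -4] + [13, 3] = [2, -1]

z = [2, -1]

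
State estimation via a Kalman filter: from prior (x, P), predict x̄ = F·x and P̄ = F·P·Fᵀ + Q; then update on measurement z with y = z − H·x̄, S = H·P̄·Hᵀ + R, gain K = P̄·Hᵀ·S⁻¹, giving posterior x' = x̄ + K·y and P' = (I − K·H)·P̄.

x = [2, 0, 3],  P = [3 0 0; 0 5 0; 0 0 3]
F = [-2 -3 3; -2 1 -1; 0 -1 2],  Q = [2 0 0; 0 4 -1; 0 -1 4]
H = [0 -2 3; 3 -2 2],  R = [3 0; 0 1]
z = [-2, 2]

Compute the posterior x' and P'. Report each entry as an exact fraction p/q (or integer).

x' = [71836/60597, 50305/60597, 1927/60597]
P' = [12683/20199 29348/20199 13817/20199; 29348/20199 110936/20199 67640/20199; 13817/20199 67640/20199 47438/20199]

x̄ = F·x = [5, -7, 6]
P̄ = F·P·Fᵀ + Q = [86 -12 33; -12 24 -12; 33 -12 21]
y = z − H·x̄ = [-34, -39]
S = H·P̄·Hᵀ + R = [432 711; 711 1591]
K = P̄·Hᵀ·S⁻¹ = [-17245/60597 2329/6733; -18952/60597 484/6733; 7034/60597 349/6733]
x' = x̄ + K·y = [71836/60597, 50305/60597, 1927/60597]
P' = (I − K·H)·P̄ = [12683/20199 29348/20199 13817/20199; 29348/20199 110936/20199 67640/20199; 13817/20199 67640/20199 47438/20199]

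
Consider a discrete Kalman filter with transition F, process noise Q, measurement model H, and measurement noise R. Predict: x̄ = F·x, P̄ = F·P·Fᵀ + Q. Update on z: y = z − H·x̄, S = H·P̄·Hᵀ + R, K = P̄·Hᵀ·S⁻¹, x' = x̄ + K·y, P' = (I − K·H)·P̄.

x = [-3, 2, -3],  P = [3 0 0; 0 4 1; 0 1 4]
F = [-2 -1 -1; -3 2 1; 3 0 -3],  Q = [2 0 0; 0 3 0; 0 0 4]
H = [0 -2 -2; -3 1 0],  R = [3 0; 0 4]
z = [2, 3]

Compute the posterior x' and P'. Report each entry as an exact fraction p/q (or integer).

x̄ = F·x = [7, 10, 0]
P̄ = F·P·Fᵀ + Q = [24 3 -3; 3 54 -45; -3 -45 67]
y = z − H·x̄ = [22, 14]
S = H·P̄·Hᵀ + R = [127 -18; -18 256]
K = P̄·Hᵀ·S⁻¹ = [-621/16094 -8763/32188; -1899/16094 5391/32188; -2978/8047 -1341/8047]
x' = x̄ + K·y = [37655/16094, 156899/16094, -84290/8047]
P' = (I − K·H)·P̄ = [167865/32188 468543/32188 -116670/8047; 468543/32188 1427193/32188 -355374/8047; -116670/8047 -355374/8047 359841/8047]

x' = [37655/16094, 156899/16094, -84290/8047]
P' = [167865/32188 468543/32188 -116670/8047; 468543/32188 1427193/32188 -355374/8047; -116670/8047 -355374/8047 359841/8047]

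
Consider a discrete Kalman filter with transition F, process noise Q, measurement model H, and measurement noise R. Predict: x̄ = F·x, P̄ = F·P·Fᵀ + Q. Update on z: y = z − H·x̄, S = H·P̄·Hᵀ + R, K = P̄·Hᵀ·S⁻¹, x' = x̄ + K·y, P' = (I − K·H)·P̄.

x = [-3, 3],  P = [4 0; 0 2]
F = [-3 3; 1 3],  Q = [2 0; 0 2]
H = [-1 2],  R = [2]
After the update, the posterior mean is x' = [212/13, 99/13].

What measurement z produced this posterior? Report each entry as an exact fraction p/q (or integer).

z = [-1]

x̄ = F·x = [18, 6]
P̄ = F·P·Fᵀ + Q = [56 6; 6 24]
S = H·P̄·Hᵀ + R = [130]
K = P̄·Hᵀ·S⁻¹ = [-22/65; 21/65]
x' − x̄ = [-22/13, 21/13] = K·y
y = (KᵀK)⁻¹·Kᵀ·(x' − x̄) = [5]
z = y + H·x̄ = [5] + [-6] = [-1]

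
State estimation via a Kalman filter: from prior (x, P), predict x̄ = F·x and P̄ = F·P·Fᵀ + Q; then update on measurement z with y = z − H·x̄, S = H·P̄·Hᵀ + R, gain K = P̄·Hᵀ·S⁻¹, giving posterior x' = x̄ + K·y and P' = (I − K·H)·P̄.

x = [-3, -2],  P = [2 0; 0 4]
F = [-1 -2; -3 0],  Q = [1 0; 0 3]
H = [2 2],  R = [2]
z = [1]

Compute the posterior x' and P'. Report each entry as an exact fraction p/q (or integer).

x' = [-8/21, 36/35]
P' = [149/21 -48/7; -48/7 249/35]

x̄ = F·x = [7, 9]
P̄ = F·P·Fᵀ + Q = [19 6; 6 21]
y = z − H·x̄ = [-31]
S = H·P̄·Hᵀ + R = [210]
K = P̄·Hᵀ·S⁻¹ = [5/21; 9/35]
x' = x̄ + K·y = [-8/21, 36/35]
P' = (I − K·H)·P̄ = [149/21 -48/7; -48/7 249/35]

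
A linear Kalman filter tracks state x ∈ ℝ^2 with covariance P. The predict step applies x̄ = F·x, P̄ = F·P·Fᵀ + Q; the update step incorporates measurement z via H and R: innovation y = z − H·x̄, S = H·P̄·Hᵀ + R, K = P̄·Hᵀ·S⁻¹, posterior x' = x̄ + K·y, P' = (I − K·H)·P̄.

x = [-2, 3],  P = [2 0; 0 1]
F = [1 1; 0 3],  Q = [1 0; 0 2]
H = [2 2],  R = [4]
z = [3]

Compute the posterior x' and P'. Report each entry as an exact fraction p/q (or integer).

x̄ = F·x = [1, 9]
P̄ = F·P·Fᵀ + Q = [4 3; 3 11]
y = z − H·x̄ = [-17]
S = H·P̄·Hᵀ + R = [88]
K = P̄·Hᵀ·S⁻¹ = [7/44; 7/22]
x' = x̄ + K·y = [-75/44, 79/22]
P' = (I − K·H)·P̄ = [39/22 -16/11; -16/11 23/11]

x' = [-75/44, 79/22]
P' = [39/22 -16/11; -16/11 23/11]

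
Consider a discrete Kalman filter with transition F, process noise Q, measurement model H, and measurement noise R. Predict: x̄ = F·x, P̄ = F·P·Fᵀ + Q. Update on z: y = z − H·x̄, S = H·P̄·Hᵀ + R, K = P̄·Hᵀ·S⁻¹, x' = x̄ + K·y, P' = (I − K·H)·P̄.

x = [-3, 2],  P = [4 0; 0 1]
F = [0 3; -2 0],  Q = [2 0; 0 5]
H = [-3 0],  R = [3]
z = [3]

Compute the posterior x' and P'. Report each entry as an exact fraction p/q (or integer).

x' = [-27/34, 6]
P' = [11/34 0; 0 21]

x̄ = F·x = [6, 6]
P̄ = F·P·Fᵀ + Q = [11 0; 0 21]
y = z − H·x̄ = [21]
S = H·P̄·Hᵀ + R = [102]
K = P̄·Hᵀ·S⁻¹ = [-11/34; 0]
x' = x̄ + K·y = [-27/34, 6]
P' = (I − K·H)·P̄ = [11/34 0; 0 21]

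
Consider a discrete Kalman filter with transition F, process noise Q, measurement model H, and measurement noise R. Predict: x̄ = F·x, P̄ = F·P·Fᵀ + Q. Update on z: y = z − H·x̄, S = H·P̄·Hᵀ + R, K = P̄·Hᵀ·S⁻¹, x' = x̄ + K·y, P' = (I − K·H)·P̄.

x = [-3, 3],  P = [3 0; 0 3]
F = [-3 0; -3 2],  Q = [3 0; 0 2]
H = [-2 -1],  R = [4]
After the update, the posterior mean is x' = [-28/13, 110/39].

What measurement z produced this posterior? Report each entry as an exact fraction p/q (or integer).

x̄ = F·x = [9, 15]
P̄ = F·P·Fᵀ + Q = [30 27; 27 41]
S = H·P̄·Hᵀ + R = [273]
K = P̄·Hᵀ·S⁻¹ = [-29/91; -95/273]
x' − x̄ = [-145/13, -475/39] = K·y
y = (KᵀK)⁻¹·Kᵀ·(x' − x̄) = [35]
z = y + H·x̄ = [35] + [-33] = [2]

z = [2]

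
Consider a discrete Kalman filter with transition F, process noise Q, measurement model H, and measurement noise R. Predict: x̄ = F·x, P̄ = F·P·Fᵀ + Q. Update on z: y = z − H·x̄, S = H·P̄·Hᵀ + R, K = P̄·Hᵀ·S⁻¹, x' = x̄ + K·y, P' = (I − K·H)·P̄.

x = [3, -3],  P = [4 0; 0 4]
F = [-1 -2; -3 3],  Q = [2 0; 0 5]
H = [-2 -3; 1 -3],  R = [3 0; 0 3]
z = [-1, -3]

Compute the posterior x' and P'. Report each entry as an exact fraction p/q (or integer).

x̄ = F·x = [3, -18]
P̄ = F·P·Fᵀ + Q = [22 -12; -12 77]
y = z − H·x̄ = [-49, -60]
S = H·P̄·Hᵀ + R = [640 613; 613 790]
K = P̄·Hᵀ·S⁻¹ = [-13958/43277 14008/43277; -4857/43277 -9543/43277]
x' = x̄ + K·y = [-26707/43277, 31587/43277]
P' = (I − K·H)·P̄ = [27966/43277 -4686/43277; -4686/43277 7981/43277]

x' = [-26707/43277, 31587/43277]
P' = [27966/43277 -4686/43277; -4686/43277 7981/43277]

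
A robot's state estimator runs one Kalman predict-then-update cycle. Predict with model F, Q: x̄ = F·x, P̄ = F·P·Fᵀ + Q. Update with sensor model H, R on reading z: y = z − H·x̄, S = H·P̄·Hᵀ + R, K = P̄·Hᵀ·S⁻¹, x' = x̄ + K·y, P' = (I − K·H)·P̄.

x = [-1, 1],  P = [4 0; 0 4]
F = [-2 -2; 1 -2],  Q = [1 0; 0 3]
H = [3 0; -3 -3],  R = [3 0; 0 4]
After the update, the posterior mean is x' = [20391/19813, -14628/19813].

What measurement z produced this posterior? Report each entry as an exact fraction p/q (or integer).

x̄ = F·x = [0, -3]
P̄ = F·P·Fᵀ + Q = [33 8; 8 23]
S = H·P̄·Hᵀ + R = [300 -369; -369 652]
K = P̄·Hᵀ·S⁻¹ = [6387/19813 -123/19813; -6223/19813 -6348/19813]
x' − x̄ = [20391/19813, 44811/19813] = K·y
y = (KᵀK)⁻¹·Kᵀ·(x' − x̄) = [3, -10]
z = y + H·x̄ = [3, -10] + [0, 9] = [3, -1]

z = [3, -1]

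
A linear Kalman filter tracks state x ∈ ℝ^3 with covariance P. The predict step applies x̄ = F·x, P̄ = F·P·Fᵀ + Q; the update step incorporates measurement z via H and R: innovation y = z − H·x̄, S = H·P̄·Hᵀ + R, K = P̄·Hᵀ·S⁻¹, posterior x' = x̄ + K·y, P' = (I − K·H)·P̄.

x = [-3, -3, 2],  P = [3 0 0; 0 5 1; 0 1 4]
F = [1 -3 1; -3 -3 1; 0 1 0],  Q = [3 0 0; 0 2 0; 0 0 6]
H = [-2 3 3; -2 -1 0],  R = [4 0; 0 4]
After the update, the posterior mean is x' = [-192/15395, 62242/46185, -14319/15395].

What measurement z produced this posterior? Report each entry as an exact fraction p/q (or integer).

z = [1, -1]

x̄ = F·x = [8, 20, -3]
P̄ = F·P·Fᵀ + Q = [49 34 -14; 34 72 -14; -14 -14 11]
S = H·P̄·Hᵀ + R = [455 -30; -30 408]
K = P̄·Hᵀ·S⁻¹ = [-1622/15395 -1020/3079; 3254/15395 -3026/9237; 751/15395 328/3079]
x' − x̄ = [-123352/15395, -861458/46185, 31866/15395] = K·y
y = (KᵀK)⁻¹·Kᵀ·(x' − x̄) = [-34, 35]
z = y + H·x̄ = [-34, 35] + [35, -36] = [1, -1]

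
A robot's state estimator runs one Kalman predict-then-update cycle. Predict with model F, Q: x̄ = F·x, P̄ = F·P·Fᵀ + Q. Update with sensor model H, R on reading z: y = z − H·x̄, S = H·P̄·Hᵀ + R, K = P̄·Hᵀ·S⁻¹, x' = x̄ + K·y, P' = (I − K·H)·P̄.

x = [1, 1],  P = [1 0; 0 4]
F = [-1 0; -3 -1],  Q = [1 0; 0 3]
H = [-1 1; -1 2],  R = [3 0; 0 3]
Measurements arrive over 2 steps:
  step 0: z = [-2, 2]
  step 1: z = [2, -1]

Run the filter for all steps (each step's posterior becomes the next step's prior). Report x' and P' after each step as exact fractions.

step 0: x̄ = F·x = [-1, -4]
step 0: P̄ = F·P·Fᵀ + Q = [2 3; 3 16]
step 0: y = z − H·x̄ = [1, 9]
step 0: S = H·P̄·Hᵀ + R = [15 25; 25 57]
step 0: K = P̄·Hᵀ·S⁻¹ = [-43/230 7/46; 8/115 11/23]
step 0: x' = x̄ + K·y = [21/115, 43/115]
step 0: P' = (I − K·H)·P̄ = [363/230 117/115; 117/115 141/115]
step 1: x̄ = F·x = [-21/115, -106/115]
step 1: P̄ = F·P·Fᵀ + Q = [593/230 1323/230; 1323/230 5643/230]
step 1: y = z − H·x̄ = [63/23, 76/115]
step 1: S = H·P̄·Hᵀ + R = [428/23 791/23; 791/23 18563/230]
step 1: K = P̄·Hᵀ·S⁻¹ = [-1948/12233 2183/12233; 2007/24466 6138/12233]
step 1: x' = x̄ + K·y = [-6127/12233, -8941/24466]
step 1: P' = (I − K·H)·P̄ = [18237/12233 12393/12233; 12393/12233 30807/24466]

step 0: x' = [21/115, 43/115], P' = [363/230 117/115; 117/115 141/115]
step 1: x' = [-6127/12233, -8941/24466], P' = [18237/12233 12393/12233; 12393/12233 30807/24466]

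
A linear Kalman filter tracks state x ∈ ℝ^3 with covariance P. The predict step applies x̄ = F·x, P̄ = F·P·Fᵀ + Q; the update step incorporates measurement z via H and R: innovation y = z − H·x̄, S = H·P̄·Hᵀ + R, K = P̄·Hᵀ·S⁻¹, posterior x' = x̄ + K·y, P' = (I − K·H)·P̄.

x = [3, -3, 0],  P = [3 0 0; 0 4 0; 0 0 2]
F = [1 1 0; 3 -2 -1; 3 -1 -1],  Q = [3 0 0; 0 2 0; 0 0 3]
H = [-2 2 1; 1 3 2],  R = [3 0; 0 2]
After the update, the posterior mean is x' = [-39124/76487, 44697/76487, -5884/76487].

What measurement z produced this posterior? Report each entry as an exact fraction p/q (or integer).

x̄ = F·x = [0, 15, 12]
P̄ = F·P·Fᵀ + Q = [10 1 5; 1 47 37; 5 37 36]
S = H·P̄·Hᵀ + R = [387 574; 574 1049]
K = P̄·Hᵀ·S⁻¹ = [-26839/76487 16363/76487; 11337/76487 9546/76487; -3012/76487 15356/76487]
x' − x̄ = [-39124/76487, -1102608/76487, -923728/76487] = K·y
y = (KᵀK)⁻¹·Kᵀ·(x' − x̄) = [-40, -68]
z = y + H·x̄ = [-40, -68] + [42, 69] = [2, 1]

z = [2, 1]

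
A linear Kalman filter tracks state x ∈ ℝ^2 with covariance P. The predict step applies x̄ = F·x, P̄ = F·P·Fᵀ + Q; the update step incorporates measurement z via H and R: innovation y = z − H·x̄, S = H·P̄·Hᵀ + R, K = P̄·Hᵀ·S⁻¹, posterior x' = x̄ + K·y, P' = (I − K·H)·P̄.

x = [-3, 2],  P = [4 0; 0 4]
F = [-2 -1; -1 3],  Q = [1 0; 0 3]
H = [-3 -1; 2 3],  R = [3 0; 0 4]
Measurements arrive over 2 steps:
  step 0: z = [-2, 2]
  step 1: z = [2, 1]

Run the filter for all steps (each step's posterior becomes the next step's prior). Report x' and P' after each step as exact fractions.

step 0: x̄ = F·x = [4, 9]
step 0: P̄ = F·P·Fᵀ + Q = [21 -4; -4 43]
step 0: y = z − H·x̄ = [19, -33]
step 0: S = H·P̄·Hᵀ + R = [211 -211; -211 427]
step 0: K = P̄·Hᵀ·S⁻¹ = [-18863/45576 -29/216; 683/2532 5/12]
step 0: x' = x̄ + K·y = [12917/22788, 475/1266]
step 0: P' = (I − K·H)·P̄ = [27749/45576 -1481/2532; -1481/2532 399/422]
step 1: x̄ = F·x = [-8596/5697, 12733/22788]
step 1: P̄ = F·P·Fᵀ + Q = [11629/5697 7439/5697; 7439/5697 712253/45576]
step 1: y = z − H·x̄ = [-44843/22788, 53357/22788]
step 1: S = H·P̄·Hᵀ + R = [2043341/45576 -3349583/45576; -3349583/45576 7678853/45576]
step 1: K = P̄·Hᵀ·S⁻¹ = [-30254149/98095684 -8539439/98095684; 7851661/49047842 17833533/49047842]
step 1: x' = x̄ + K·y = [-108472619/98095684, 53711513/49047842]
step 1: P' = (I − K·H)·P̄ = [43777871/98095684 -20285583/49047842; -20285583/49047842 18650883/24523921]

step 0: x' = [12917/22788, 475/1266], P' = [27749/45576 -1481/2532; -1481/2532 399/422]
step 1: x' = [-108472619/98095684, 53711513/49047842], P' = [43777871/98095684 -20285583/49047842; -20285583/49047842 18650883/24523921]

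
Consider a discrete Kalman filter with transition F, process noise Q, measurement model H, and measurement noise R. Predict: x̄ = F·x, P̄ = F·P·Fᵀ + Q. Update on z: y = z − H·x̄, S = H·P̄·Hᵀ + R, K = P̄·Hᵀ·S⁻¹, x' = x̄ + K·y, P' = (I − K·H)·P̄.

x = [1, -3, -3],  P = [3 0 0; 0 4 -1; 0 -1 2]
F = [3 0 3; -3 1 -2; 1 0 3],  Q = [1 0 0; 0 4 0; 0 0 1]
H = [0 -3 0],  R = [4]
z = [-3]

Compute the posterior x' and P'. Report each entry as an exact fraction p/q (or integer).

x̄ = F·x = [-6, 0, -8]
P̄ = F·P·Fᵀ + Q = [46 -42 27; -42 47 -24; 27 -24 22]
y = z − H·x̄ = [-3]
S = H·P̄·Hᵀ + R = [427]
K = P̄·Hᵀ·S⁻¹ = [18/61; -141/427; 72/427]
x' = x̄ + K·y = [-420/61, 423/427, -3632/427]
P' = (I − K·H)·P̄ = [538/61 -24/61 351/61; -24/61 188/427 -96/427; 351/61 -96/427 4210/427]

x' = [-420/61, 423/427, -3632/427]
P' = [538/61 -24/61 351/61; -24/61 188/427 -96/427; 351/61 -96/427 4210/427]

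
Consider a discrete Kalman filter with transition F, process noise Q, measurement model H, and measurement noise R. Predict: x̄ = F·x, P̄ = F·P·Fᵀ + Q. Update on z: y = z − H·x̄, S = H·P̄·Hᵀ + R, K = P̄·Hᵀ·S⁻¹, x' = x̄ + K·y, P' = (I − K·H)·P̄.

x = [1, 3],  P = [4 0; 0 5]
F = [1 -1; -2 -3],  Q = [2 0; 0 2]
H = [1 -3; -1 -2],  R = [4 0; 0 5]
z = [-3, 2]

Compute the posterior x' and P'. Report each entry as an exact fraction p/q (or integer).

x' = [-10617/4991, 120/713]
P' = [9876/4991 166/713; 166/713 252/713]

x̄ = F·x = [-2, -11]
P̄ = F·P·Fᵀ + Q = [11 7; 7 63]
y = z − H·x̄ = [-34, -22]
S = H·P̄·Hᵀ + R = [540 374; 374 296]
K = P̄·Hᵀ·S⁻¹ = [3195/9982 -2440/4991; -295/1426 -134/713]
x' = x̄ + K·y = [-10617/4991, 120/713]
P' = (I − K·H)·P̄ = [9876/4991 166/713; 166/713 252/713]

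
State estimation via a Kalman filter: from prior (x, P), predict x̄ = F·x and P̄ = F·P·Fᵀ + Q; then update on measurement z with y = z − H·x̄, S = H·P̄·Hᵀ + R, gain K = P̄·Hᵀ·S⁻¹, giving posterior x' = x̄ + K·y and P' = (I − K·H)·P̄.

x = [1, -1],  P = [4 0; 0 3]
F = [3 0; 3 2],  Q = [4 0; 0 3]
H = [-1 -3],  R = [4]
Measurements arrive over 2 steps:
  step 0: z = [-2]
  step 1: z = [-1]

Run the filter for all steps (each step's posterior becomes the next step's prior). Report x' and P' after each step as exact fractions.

step 0: x̄ = F·x = [3, 1]
step 0: P̄ = F·P·Fᵀ + Q = [40 36; 36 51]
step 0: y = z − H·x̄ = [4]
step 0: S = H·P̄·Hᵀ + R = [719]
step 0: K = P̄·Hᵀ·S⁻¹ = [-148/719; -189/719]
step 0: x' = x̄ + K·y = [1565/719, -37/719]
step 0: P' = (I − K·H)·P̄ = [6856/719 -2088/719; -2088/719 948/719]
step 1: x̄ = F·x = [4695/719, 4621/719]
step 1: P̄ = F·P·Fᵀ + Q = [64580/719 49176/719; 49176/719 42597/719]
step 1: y = z − H·x̄ = [17839/719]
step 1: S = H·P̄·Hᵀ + R = [745885/719]
step 1: K = P̄·Hᵀ·S⁻¹ = [-212108/745885; -25281/106555]
step 1: x' = x̄ + K·y = [-392023/745885, 57584/106555]
step 1: P' = (I − K·H)·P̄ = [4422044/745885 -170172/106555; -170172/106555 90432/106555]

step 0: x' = [1565/719, -37/719], P' = [6856/719 -2088/719; -2088/719 948/719]
step 1: x' = [-392023/745885, 57584/106555], P' = [4422044/745885 -170172/106555; -170172/106555 90432/106555]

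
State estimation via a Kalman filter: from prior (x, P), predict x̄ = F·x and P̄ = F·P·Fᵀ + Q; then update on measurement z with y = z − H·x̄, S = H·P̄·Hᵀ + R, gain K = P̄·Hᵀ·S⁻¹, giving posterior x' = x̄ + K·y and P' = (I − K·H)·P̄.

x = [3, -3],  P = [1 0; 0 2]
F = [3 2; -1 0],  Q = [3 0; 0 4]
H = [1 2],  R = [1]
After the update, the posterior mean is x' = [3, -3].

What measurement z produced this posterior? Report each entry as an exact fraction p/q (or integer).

z = [-3]

x̄ = F·x = [3, -3]
P̄ = F·P·Fᵀ + Q = [20 -3; -3 5]
S = H·P̄·Hᵀ + R = [29]
K = P̄·Hᵀ·S⁻¹ = [14/29; 7/29]
x' − x̄ = [0, 0] = K·y
y = (KᵀK)⁻¹·Kᵀ·(x' − x̄) = [0]
z = y + H·x̄ = [0] + [-3] = [-3]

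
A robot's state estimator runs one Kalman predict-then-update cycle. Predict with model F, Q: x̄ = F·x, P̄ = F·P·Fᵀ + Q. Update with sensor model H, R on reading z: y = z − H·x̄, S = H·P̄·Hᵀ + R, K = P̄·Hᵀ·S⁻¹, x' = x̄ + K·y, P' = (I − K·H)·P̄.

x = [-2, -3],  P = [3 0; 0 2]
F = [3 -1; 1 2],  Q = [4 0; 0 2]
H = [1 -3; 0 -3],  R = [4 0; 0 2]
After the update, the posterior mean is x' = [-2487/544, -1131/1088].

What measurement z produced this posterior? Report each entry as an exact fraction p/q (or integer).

x̄ = F·x = [-3, -8]
P̄ = F·P·Fᵀ + Q = [33 5; 5 13]
S = H·P̄·Hᵀ + R = [124 102; 102 119]
K = P̄·Hᵀ·S⁻¹ = [27/32 -231/272; -1/64 -171/544]
x' − x̄ = [-855/544, 7573/1088] = K·y
y = (KᵀK)⁻¹·Kᵀ·(x' − x̄) = [-23, -21]
z = y + H·x̄ = [-23, -21] + [21, 24] = [-2, 3]

z = [-2, 3]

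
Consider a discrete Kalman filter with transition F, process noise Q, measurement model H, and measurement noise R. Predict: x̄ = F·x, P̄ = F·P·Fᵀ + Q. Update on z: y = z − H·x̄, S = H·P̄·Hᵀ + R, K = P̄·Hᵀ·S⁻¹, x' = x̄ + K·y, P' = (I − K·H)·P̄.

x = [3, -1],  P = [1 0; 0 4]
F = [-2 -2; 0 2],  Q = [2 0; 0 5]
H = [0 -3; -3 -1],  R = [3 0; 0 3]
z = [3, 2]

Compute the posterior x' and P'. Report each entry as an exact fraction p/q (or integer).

x' = [-886/1959, -703/653]
P' = [2126/5877 -74/653; -74/653 213/653]

x̄ = F·x = [-4, -2]
P̄ = F·P·Fᵀ + Q = [22 -16; -16 21]
y = z − H·x̄ = [-3, -12]
S = H·P̄·Hᵀ + R = [192 -81; -81 126]
K = P̄·Hᵀ·S⁻¹ = [74/653 -1904/5877; -213/653 3/653]
x' = x̄ + K·y = [-886/1959, -703/653]
P' = (I − K·H)·P̄ = [2126/5877 -74/653; -74/653 213/653]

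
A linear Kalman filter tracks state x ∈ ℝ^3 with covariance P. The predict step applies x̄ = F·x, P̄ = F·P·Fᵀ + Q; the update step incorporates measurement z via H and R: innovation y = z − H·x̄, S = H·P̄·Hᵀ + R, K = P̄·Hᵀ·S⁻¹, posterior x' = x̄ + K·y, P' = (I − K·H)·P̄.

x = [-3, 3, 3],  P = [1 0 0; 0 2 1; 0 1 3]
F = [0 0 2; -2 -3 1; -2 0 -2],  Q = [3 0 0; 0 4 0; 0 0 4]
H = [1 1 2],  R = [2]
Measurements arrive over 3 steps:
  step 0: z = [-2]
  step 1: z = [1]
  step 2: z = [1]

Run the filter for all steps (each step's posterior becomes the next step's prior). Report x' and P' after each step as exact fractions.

step 0: x̄ = F·x = [6, 0, 0]
step 0: P̄ = F·P·Fᵀ + Q = [15 0 -12; 0 23 4; -12 4 20]
step 0: y = z − H·x̄ = [-8]
step 0: S = H·P̄·Hᵀ + R = [88]
step 0: K = P̄·Hᵀ·S⁻¹ = [-9/88; 31/88; 4/11]
step 0: x' = x̄ + K·y = [75/11, -31/11, -32/11]
step 0: P' = (I − K·H)·P̄ = [1239/88 279/88 -96/11; 279/88 1063/88 -80/11; -96/11 -80/11 92/11]
step 1: x̄ = F·x = [-64/11, -89/11, -86/11]
step 1: P̄ = F·P·Fᵀ + Q = [401/11 1048/11 16/11; 1048/11 25871/88 -109/44; 16/11 -109/44 527/22]
step 1: y = z − H·x̄ = [336/11]
step 1: S = H·P̄·Hᵀ + R = [54095/88]
step 1: K = P̄·Hᵀ·S⁻¹ = [11848/54095; 33819/54095; 4126/54095]
step 1: x' = x̄ + K·y = [47168/54095, 595339/54095, -296894/54095]
step 1: P' = (I − K·H)·P̄ = [376837/54095 600511/54095 -476826/54095; 600511/54095 2906443/54095 -1719658/54095; -476826/54095 -1719658/54095 1102368/54095]
step 2: x̄ = F·x = [-593788/54095, -2177247/54095, 499452/54095]
step 2: P̄ = F·P·Fᵀ + Q = [4571757/54095 14429988/54095 -2502168/54095; 14429988/54095 48415467/54095 -8365922/54095; -2502168/54095 -8365922/54095 2318592/54095]
step 2: y = z − H·x̄ = [1826226/54095]
step 2: S = H·P̄·Hᵀ + R = [47757398/54095]
step 2: K = P̄·Hᵀ·S⁻¹ = [13997409/47757398; 46113611/47757398; -3115453/23878699]
step 2: x' = x̄ + K·y = [-25837301/23878699, -182695038/23878699, 115292406/23878699]
step 2: P' = (I − K·H)·P̄ = [414229779/47757398 807239235/47757398 -298368549/23878699; 807239235/47757398 3433433911/47757398 -1037111481/23878699; -298368549/23878699 -1037111481/23878699 664624562/23878699]

step 0: x' = [75/11, -31/11, -32/11], P' = [1239/88 279/88 -96/11; 279/88 1063/88 -80/11; -96/11 -80/11 92/11]
step 1: x' = [47168/54095, 595339/54095, -296894/54095], P' = [376837/54095 600511/54095 -476826/54095; 600511/54095 2906443/54095 -1719658/54095; -476826/54095 -1719658/54095 1102368/54095]
step 2: x' = [-25837301/23878699, -182695038/23878699, 115292406/23878699], P' = [414229779/47757398 807239235/47757398 -298368549/23878699; 807239235/47757398 3433433911/47757398 -1037111481/23878699; -298368549/23878699 -1037111481/23878699 664624562/23878699]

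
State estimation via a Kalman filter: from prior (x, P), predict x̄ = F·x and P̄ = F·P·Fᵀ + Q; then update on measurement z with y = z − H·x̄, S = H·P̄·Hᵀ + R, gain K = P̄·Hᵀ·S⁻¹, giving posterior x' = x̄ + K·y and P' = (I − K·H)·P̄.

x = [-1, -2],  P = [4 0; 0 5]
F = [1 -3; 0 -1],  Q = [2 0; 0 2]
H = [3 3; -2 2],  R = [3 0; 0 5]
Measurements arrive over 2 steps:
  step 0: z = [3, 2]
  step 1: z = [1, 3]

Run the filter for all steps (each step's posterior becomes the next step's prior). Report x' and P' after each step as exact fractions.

step 0: x' = [223/2591, 7102/7773], P' = [921/2591 -459/2591; -459/2591 2543/7773]
step 1: x' = [-1753099/3272083, 2396538/3272083], P' = [1117934/3272083 -553126/3272083; -553126/3272083 2079023/6544166]

step 0: x̄ = F·x = [5, 2]
step 0: P̄ = F·P·Fᵀ + Q = [51 15; 15 7]
step 0: y = z − H·x̄ = [-18, 8]
step 0: S = H·P̄·Hᵀ + R = [795 -264; -264 117]
step 0: K = P̄·Hᵀ·S⁻¹ = [462/2591 -552/2591; 1166/7773 1568/7773]
step 0: x' = x̄ + K·y = [223/2591, 7102/7773]
step 0: P' = (I − K·H)·P̄ = [921/2591 -459/2591; -459/2591 2543/7773]
step 1: x̄ = F·x = [-6879/2591, -7102/7773]
step 1: P̄ = F·P·Fᵀ + Q = [16486/2591 3002/2591; 3002/2591 18089/7773]
step 1: y = z − H·x̄ = [30330/2591, -3751/7773]
step 1: S = H·P̄·Hᵀ + R = [264450/2591 -62738/2591; -62738/2591 237005/7773]
step 1: K = P̄·Hᵀ·S⁻¹ = [564808/3272083 -668424/3272083; 972771/6544166 637055/3272083]
step 1: x' = x̄ + K·y = [-1753099/3272083, 2396538/3272083]
step 1: P' = (I − K·H)·P̄ = [1117934/3272083 -553126/3272083; -553126/3272083 2079023/6544166]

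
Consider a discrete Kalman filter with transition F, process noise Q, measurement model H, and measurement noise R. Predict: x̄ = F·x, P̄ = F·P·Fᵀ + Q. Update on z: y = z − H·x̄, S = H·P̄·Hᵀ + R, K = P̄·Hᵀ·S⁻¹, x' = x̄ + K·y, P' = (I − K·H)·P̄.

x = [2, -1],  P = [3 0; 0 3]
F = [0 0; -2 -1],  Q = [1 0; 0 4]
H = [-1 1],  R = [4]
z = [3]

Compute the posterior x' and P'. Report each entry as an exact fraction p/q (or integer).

x' = [-1/4, 7/4]
P' = [23/24 19/24; 19/24 95/24]

x̄ = F·x = [0, -3]
P̄ = F·P·Fᵀ + Q = [1 0; 0 19]
y = z − H·x̄ = [6]
S = H·P̄·Hᵀ + R = [24]
K = P̄·Hᵀ·S⁻¹ = [-1/24; 19/24]
x' = x̄ + K·y = [-1/4, 7/4]
P' = (I − K·H)·P̄ = [23/24 19/24; 19/24 95/24]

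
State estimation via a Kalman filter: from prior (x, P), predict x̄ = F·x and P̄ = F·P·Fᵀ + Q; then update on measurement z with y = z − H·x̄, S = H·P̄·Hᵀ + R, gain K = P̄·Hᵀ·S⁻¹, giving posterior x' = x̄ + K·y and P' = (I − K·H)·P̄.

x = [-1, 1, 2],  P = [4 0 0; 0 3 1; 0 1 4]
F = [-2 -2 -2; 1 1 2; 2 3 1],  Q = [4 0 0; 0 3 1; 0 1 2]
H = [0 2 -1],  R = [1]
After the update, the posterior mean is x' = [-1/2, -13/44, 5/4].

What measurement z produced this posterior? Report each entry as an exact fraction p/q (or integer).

x̄ = F·x = [-4, 4, 3]
P̄ = F·P·Fᵀ + Q = [56 -36 -50; -36 30 33; -50 33 55]
S = H·P̄·Hᵀ + R = [44]
K = P̄·Hᵀ·S⁻¹ = [-1/2; 27/44; 1/4]
x' − x̄ = [7/2, -189/44, -7/4] = K·y
y = (KᵀK)⁻¹·Kᵀ·(x' − x̄) = [-7]
z = y + H·x̄ = [-7] + [5] = [-2]

z = [-2]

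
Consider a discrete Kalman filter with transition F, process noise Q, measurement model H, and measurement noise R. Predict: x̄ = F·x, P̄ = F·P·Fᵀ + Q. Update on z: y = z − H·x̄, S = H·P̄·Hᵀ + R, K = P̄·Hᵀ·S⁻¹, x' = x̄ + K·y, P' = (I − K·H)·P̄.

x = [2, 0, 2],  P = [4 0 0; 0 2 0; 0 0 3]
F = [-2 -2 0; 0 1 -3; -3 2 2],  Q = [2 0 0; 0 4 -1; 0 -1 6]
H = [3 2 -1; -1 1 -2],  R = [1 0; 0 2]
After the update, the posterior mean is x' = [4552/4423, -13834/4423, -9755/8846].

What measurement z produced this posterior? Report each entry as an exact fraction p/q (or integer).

z = [-2, -2]

x̄ = F·x = [-4, -6, -2]
P̄ = F·P·Fᵀ + Q = [26 -4 16; -4 33 -15; 16 -15 62]
S = H·P̄·Hᵀ + R = [345 103; 103 441]
K = P̄·Hᵀ·S⁻¹ = [3775/17692 -3369/17692; 2941/17692 2001/17692; -3439/141536 -48943/141536]
x' − x̄ = [22244/4423, 12704/4423, 7937/8846] = K·y
y = (KᵀK)⁻¹·Kᵀ·(x' − x̄) = [20, -4]
z = y + H·x̄ = [20, -4] + [-22, 2] = [-2, -2]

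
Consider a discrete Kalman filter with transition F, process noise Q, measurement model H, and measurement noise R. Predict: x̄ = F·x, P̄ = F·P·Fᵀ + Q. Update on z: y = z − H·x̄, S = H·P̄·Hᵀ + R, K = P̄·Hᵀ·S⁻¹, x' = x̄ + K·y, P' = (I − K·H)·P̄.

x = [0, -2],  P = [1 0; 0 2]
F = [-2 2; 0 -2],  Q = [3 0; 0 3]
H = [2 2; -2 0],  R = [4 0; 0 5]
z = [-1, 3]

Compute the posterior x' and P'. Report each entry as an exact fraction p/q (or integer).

x' = [-1867/1038, 1553/1038]
P' = [580/519 -545/519; -545/519 964/519]

x̄ = F·x = [-4, 4]
P̄ = F·P·Fᵀ + Q = [15 -8; -8 11]
y = z − H·x̄ = [-1, -5]
S = H·P̄·Hᵀ + R = [44 -28; -28 65]
K = P̄·Hᵀ·S⁻¹ = [35/1038 -232/519; 419/1038 218/519]
x' = x̄ + K·y = [-1867/1038, 1553/1038]
P' = (I − K·H)·P̄ = [580/519 -545/519; -545/519 964/519]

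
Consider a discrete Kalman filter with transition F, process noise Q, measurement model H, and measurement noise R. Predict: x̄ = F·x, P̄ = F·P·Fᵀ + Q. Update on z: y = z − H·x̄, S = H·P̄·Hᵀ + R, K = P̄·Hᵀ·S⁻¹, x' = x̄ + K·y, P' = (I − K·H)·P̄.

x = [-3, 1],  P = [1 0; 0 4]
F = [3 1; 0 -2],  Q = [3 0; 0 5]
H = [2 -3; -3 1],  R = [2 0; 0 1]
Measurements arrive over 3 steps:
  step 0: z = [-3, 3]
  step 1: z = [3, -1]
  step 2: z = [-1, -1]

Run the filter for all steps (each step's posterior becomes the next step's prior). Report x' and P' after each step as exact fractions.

step 0: x̄ = F·x = [-8, -2]
step 0: P̄ = F·P·Fᵀ + Q = [16 -8; -8 21]
step 0: y = z − H·x̄ = [7, -19]
step 0: S = H·P̄·Hᵀ + R = [351 -247; -247 214]
step 0: K = P̄·Hᵀ·S⁻¹ = [-264/2015 -64/155; -5791/14105 -286/1085]
step 0: x' = x̄ + K·y = [-432/403, 379/2821]
step 0: P' = (I − K·H)·P̄ = [432/2015 464/2015; 464/2015 6026/14105]
step 1: x̄ = F·x = [-8693/2821, -758/2821]
step 1: P̄ = F·P·Fᵀ + Q = [19009/2821 -6308/2821; -6308/2821 94629/14105]
step 1: y = z − H·x̄ = [23575/2821, -28142/2821]
step 1: S = H·P̄·Hᵀ + R = [1638531/14105 -1201097/14105; -1201097/14105 1153379/14105]
step 1: K = P̄·Hᵀ·S⁻¹ = [-3685137/31706008 -12542891/31706008; -3064127/7926502 -1890299/7926502]
step 1: x' = x̄ + K·y = [-3373057/31706008, -8879223/7926502]
step 1: P' = (I − K·H)·P̄ = [6428421/31706008 1685593/7926502; 1685593/7926502 1583240/3963251]
step 2: x̄ = F·x = [-45636063/31706008, 8879223/3963251]
step 2: P̄ = F·P·Fᵀ + Q = [206093965/31706008 -8223259/3963251; -8223259/3963251 26149215/3963251]
step 2: y = z − H·x̄ = [136333735/15853004, -239647981/31706008]
step 2: S = H·P̄·Hᵀ + R = [889991055/7926502 -1293895871/15853004; -1293895871/15853004 2490461845/31706008]
step 2: K = P̄·Hᵀ·S⁻¹ = [-7953508893/68418861167 -27057301051/68418861167; -1392016759/3600992693 -858579274/3600992693]
step 2: x' = x̄ + K·y = [37633150225/68418861167, 2585984297/3600992693]
step 2: P' = (I − K·H)·P̄ = [13868417277/68418861167 765681620/3600992693; 765681620/3600992693 1438465586/3600992693]

step 0: x' = [-432/403, 379/2821], P' = [432/2015 464/2015; 464/2015 6026/14105]
step 1: x' = [-3373057/31706008, -8879223/7926502], P' = [6428421/31706008 1685593/7926502; 1685593/7926502 1583240/3963251]
step 2: x' = [37633150225/68418861167, 2585984297/3600992693], P' = [13868417277/68418861167 765681620/3600992693; 765681620/3600992693 1438465586/3600992693]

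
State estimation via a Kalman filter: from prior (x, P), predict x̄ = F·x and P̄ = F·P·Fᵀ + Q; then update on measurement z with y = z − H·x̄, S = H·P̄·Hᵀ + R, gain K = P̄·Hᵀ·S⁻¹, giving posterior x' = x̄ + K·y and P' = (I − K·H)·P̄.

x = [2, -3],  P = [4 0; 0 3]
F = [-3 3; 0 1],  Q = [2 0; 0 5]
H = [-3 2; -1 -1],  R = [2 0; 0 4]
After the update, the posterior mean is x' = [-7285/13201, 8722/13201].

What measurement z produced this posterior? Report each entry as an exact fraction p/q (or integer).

x̄ = F·x = [-15, -3]
P̄ = F·P·Fᵀ + Q = [65 9; 9 8]
S = H·P̄·Hᵀ + R = [511 188; 188 95]
K = P̄·Hᵀ·S⁻¹ = [-2903/13201 -4538/13201; 2151/13201 -6619/13201]
x' − x̄ = [190730/13201, 48325/13201] = K·y
y = (KᵀK)⁻¹·Kᵀ·(x' − x̄) = [-36, -19]
z = y + H·x̄ = [-36, -19] + [39, 18] = [3, -1]

z = [3, -1]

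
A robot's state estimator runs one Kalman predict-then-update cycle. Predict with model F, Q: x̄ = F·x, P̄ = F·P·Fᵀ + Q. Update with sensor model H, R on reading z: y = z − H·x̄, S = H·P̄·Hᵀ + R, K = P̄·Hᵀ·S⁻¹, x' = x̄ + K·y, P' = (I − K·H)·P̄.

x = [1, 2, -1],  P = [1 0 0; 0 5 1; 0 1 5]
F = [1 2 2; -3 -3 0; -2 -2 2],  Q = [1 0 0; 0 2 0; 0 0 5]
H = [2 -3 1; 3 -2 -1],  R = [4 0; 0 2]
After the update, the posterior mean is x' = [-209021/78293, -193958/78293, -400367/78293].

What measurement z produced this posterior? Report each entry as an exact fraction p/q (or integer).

x̄ = F·x = [3, -9, -8]
P̄ = F·P·Fᵀ + Q = [50 -39 -2; -39 56 30; -2 30 41]
S = H·P̄·Hᵀ + R = [1029 1130; 1130 1317]
K = P̄·Hᵀ·S⁻¹ = [23255/78293 -6280/78293; 8198/78293 -22431/78293; 51109/78293 -50213/78293]
x' − x̄ = [-443900/78293, 510679/78293, 225977/78293] = K·y
y = (KᵀK)⁻¹·Kᵀ·(x' − x̄) = [-28, -33]
z = y + H·x̄ = [-28, -33] + [25, 35] = [-3, 2]

z = [-3, 2]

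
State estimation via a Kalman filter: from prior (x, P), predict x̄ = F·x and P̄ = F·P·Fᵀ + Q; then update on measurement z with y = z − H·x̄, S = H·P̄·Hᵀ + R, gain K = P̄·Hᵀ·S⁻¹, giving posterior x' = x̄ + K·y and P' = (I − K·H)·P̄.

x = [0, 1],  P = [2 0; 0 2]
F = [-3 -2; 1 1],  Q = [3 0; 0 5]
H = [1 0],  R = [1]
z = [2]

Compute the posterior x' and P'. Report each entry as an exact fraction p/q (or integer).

x' = [28/15, -1/3]
P' = [29/30 -1/3; -1/3 17/3]

x̄ = F·x = [-2, 1]
P̄ = F·P·Fᵀ + Q = [29 -10; -10 9]
y = z − H·x̄ = [4]
S = H·P̄·Hᵀ + R = [30]
K = P̄·Hᵀ·S⁻¹ = [29/30; -1/3]
x' = x̄ + K·y = [28/15, -1/3]
P' = (I − K·H)·P̄ = [29/30 -1/3; -1/3 17/3]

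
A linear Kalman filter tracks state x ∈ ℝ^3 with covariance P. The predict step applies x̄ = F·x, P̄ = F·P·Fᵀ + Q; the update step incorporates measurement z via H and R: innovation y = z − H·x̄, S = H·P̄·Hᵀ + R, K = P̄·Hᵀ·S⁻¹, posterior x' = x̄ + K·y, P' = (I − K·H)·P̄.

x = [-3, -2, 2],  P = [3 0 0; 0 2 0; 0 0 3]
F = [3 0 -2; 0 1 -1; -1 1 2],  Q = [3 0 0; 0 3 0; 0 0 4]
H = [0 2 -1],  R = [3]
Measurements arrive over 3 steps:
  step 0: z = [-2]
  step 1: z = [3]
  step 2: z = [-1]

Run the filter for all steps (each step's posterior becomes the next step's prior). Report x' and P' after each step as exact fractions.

step 0: x̄ = F·x = [-13, -4, 5]
step 0: P̄ = F·P·Fᵀ + Q = [42 6 -21; 6 8 -4; -21 -4 21]
step 0: y = z − H·x̄ = [11]
step 0: S = H·P̄·Hᵀ + R = [72]
step 0: K = P̄·Hᵀ·S⁻¹ = [11/24; 5/18; -29/72]
step 0: x' = x̄ + K·y = [-191/24, -17/18, 41/72]
step 0: P' = (I − K·H)·P̄ = [215/8 -19/6 -185/24; -19/6 22/9 73/18; -185/24 73/18 671/72]
step 1: x̄ = F·x = [-1801/72, -109/72, 587/72]
step 1: P̄ = F·P·Fᵀ + Q = [26975/72 1739/72 -14197/72; 1739/72 479/72 -1201/72; -14197/72 -1201/72 8927/72]
step 1: y = z − H·x̄ = [1021/72]
step 1: S = H·P̄·Hᵀ + R = [15863/72]
step 1: K = P̄·Hᵀ·S⁻¹ = [17675/15863; 2159/15863; -11329/15863]
step 1: x' = x̄ + K·y = [-146154/15863, 6601/15863, -31324/15863]
step 1: P' = (I − K·H)·P̄ = [1604150/15863 -146869/15863 -346763/15863; -146869/15863 40793/15863 75109/15863; -346763/15863 75109/15863 184205/15863]
step 2: x̄ = F·x = [-375814/15863, 37925/15863, 90107/15863]
step 2: P̄ = F·P·Fᵀ + Q = [19382915/15863 817874/15863 -8914199/15863; 817874/15863 122369/15863 -452402/15863; -8914199/15863 -452402/15863 4426441/15863]
step 2: y = z − H·x̄ = [-1606/15863]
step 2: S = H·P̄·Hᵀ + R = [6773114/15863]
step 2: K = P̄·Hᵀ·S⁻¹ = [10549947/6773114; 348570/3386557; -5331245/6773114]
step 2: x' = x̄ + K·y = [-80765753/3386557, 8061235/3386557, 19506618/3386557]
step 2: P' = (I − K·H)·P̄ = [1259617427/6773114 -57216044/3386557 -260514017/6773114; -57216044/3386557 10805491/3386557 20565272/3386557; -260514017/6773114 20565272/3386557 98254823/6773114]

step 0: x' = [-191/24, -17/18, 41/72], P' = [215/8 -19/6 -185/24; -19/6 22/9 73/18; -185/24 73/18 671/72]
step 1: x' = [-146154/15863, 6601/15863, -31324/15863], P' = [1604150/15863 -146869/15863 -346763/15863; -146869/15863 40793/15863 75109/15863; -346763/15863 75109/15863 184205/15863]
step 2: x' = [-80765753/3386557, 8061235/3386557, 19506618/3386557], P' = [1259617427/6773114 -57216044/3386557 -260514017/6773114; -57216044/3386557 10805491/3386557 20565272/3386557; -260514017/6773114 20565272/3386557 98254823/6773114]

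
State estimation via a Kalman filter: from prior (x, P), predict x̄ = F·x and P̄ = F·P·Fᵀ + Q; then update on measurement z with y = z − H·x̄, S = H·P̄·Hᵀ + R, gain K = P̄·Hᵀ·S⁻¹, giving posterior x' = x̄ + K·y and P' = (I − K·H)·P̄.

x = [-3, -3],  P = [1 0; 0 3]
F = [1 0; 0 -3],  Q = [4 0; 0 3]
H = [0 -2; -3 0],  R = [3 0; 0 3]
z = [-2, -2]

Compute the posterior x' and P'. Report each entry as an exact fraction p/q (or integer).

x' = [7/16, 49/41]
P' = [5/16 0; 0 30/41]

x̄ = F·x = [-3, 9]
P̄ = F·P·Fᵀ + Q = [5 0; 0 30]
y = z − H·x̄ = [16, -11]
S = H·P̄·Hᵀ + R = [123 0; 0 48]
K = P̄·Hᵀ·S⁻¹ = [0 -5/16; -20/41 0]
x' = x̄ + K·y = [7/16, 49/41]
P' = (I − K·H)·P̄ = [5/16 0; 0 30/41]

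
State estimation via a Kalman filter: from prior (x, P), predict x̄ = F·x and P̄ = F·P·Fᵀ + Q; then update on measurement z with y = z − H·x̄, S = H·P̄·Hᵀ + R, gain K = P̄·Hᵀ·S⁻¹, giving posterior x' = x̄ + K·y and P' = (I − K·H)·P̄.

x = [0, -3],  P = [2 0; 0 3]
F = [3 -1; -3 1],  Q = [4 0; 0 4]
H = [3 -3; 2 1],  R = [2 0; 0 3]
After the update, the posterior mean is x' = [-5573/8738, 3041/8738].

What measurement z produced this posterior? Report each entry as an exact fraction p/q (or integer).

z = [-3, -1]

x̄ = F·x = [3, -3]
P̄ = F·P·Fᵀ + Q = [25 -21; -21 25]
S = H·P̄·Hᵀ + R = [830 138; 138 44]
K = P̄·Hᵀ·S⁻¹ = [1035/8738 2513/8738; -1863/8738 2467/8738]
x' − x̄ = [-31787/8738, 29255/8738] = K·y
y = (KᵀK)⁻¹·Kᵀ·(x' − x̄) = [-21, -4]
z = y + H·x̄ = [-21, -4] + [18, 3] = [-3, -1]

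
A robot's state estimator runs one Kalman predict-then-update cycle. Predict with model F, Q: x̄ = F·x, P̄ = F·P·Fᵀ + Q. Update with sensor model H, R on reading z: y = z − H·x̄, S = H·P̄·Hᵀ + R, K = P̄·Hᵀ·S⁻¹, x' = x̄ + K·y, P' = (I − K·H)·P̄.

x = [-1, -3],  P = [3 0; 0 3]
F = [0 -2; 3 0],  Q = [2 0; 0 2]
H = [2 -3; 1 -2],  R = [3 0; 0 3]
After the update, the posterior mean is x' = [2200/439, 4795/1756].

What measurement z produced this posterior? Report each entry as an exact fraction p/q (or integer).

x̄ = F·x = [6, -3]
P̄ = F·P·Fᵀ + Q = [14 0; 0 29]
S = H·P̄·Hᵀ + R = [320 202; 202 133]
K = P̄·Hᵀ·S⁻¹ = [224/439 -294/439; 145/1756 -493/878]
x' − x̄ = [-434/439, 10063/1756] = K·y
y = (KᵀK)⁻¹·Kᵀ·(x' − x̄) = [-19, -13]
z = y + H·x̄ = [-19, -13] + [21, 12] = [2, -1]

z = [2, -1]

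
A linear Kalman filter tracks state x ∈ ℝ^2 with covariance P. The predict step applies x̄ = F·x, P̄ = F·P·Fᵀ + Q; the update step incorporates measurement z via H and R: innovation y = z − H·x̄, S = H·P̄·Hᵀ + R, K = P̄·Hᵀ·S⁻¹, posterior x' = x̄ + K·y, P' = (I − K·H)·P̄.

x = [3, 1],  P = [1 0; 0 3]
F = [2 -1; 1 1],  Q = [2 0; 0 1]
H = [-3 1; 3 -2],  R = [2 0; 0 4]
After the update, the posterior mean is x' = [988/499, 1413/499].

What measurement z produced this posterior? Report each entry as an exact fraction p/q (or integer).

z = [-2, 2]

x̄ = F·x = [5, 4]
P̄ = F·P·Fᵀ + Q = [9 -1; -1 5]
S = H·P̄·Hᵀ + R = [94 -100; -100 117]
K = P̄·Hᵀ·S⁻¹ = [-188/499 -37/499; -182/499 -211/499]
x' − x̄ = [-1507/499, -583/499] = K·y
y = (KᵀK)⁻¹·Kᵀ·(x' − x̄) = [9, -5]
z = y + H·x̄ = [9, -5] + [-11, 7] = [-2, 2]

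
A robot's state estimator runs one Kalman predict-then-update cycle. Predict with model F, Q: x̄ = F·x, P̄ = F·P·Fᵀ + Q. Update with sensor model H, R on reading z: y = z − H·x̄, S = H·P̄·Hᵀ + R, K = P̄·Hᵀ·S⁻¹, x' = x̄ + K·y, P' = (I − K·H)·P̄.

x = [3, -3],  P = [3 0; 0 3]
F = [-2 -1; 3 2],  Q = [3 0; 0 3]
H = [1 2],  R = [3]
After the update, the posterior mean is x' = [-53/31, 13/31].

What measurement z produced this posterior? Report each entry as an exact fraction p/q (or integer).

x̄ = F·x = [-3, 3]
P̄ = F·P·Fᵀ + Q = [18 -24; -24 42]
S = H·P̄·Hᵀ + R = [93]
K = P̄·Hᵀ·S⁻¹ = [-10/31; 20/31]
x' − x̄ = [40/31, -80/31] = K·y
y = (KᵀK)⁻¹·Kᵀ·(x' − x̄) = [-4]
z = y + H·x̄ = [-4] + [3] = [-1]

z = [-1]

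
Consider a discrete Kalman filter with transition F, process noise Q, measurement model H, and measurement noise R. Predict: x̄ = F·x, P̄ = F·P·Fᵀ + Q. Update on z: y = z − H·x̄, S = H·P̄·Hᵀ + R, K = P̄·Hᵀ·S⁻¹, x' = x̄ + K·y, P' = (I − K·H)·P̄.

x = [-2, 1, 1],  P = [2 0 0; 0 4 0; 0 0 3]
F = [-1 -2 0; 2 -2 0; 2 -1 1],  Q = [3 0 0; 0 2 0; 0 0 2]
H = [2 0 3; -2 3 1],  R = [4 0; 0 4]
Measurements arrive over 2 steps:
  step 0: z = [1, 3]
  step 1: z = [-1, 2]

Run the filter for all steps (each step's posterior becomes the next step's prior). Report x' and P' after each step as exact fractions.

step 0: x' = [-21254/25793, 532/25793, 23167/25793], P' = [122089/25793 98752/25793 -71270/25793; 98752/25793 91448/25793 -60428/25793; -71270/25793 -60428/25793 51984/25793]
step 1: x' = [-64757719/45410805, -24488653/45410805, 5072201/9082161], P' = [112080686/45410805 80595632/45410805 -11803480/9082161; 80595632/45410805 76848704/45410805 -9312004/9082161; -11803480/9082161 -9312004/9082161 9603628/9082161]

step 0: x̄ = F·x = [0, -6, -4]
step 0: P̄ = F·P·Fᵀ + Q = [21 12 4; 12 26 16; 4 16 17]
step 0: y = z − H·x̄ = [13, 25]
step 0: S = H·P̄·Hᵀ + R = [289 167; 167 275]
step 0: K = P̄·Hᵀ·S⁻¹ = [7592/25793 -4798/25793; 4055/25793 4103/25793; 3353/25793 3310/25793]
step 0: x' = x̄ + K·y = [-21254/25793, 532/25793, 23167/25793]
step 0: P' = (I − K·H)·P̄ = [122089/25793 98752/25793 -71270/25793; 98752/25793 91448/25793 -60428/25793; -71270/25793 -60428/25793 51984/25793]
step 1: x̄ = F·x = [20190/25793, -43572/25793, -19873/25793]
step 1: P̄ = F·P·Fᵀ + Q = [960268/25793 -75890/25793 -165412/25793; -75890/25793 115718/25793 57056/25793; -165412/25793 57056/25793 124142/25793]
step 1: y = z − H·x̄ = [-6554/25793, 242555/25793]
step 1: S = H·P̄·Hᵀ + R = [3076578/25793 -2748834/25793; -2748834/25793 7024512/25793]
step 1: K = P̄·Hᵀ·S⁻¹ = [1070663/4128255 -3449323/15136935; 488891/4128255 1899569/15136935; 118271/825651 146516/1009129]
step 1: x' = x̄ + K·y = [-64757719/45410805, -24488653/45410805, 5072201/9082161]
step 1: P' = (I − K·H)·P̄ = [112080686/45410805 80595632/45410805 -11803480/9082161; 80595632/45410805 76848704/45410805 -9312004/9082161; -11803480/9082161 -9312004/9082161 9603628/9082161]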